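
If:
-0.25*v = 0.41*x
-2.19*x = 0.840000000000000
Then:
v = 0.63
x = -0.38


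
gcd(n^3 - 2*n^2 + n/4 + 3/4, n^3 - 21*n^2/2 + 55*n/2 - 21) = n - 3/2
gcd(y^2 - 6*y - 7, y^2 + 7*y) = 1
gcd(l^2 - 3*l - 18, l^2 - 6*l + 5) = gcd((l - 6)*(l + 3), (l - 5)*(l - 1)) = 1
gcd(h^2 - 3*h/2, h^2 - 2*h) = h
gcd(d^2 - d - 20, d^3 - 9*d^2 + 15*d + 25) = d - 5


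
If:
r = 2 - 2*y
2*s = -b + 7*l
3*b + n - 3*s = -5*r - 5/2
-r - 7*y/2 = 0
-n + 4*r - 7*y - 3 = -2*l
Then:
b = 17*s/23 - 2135/138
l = 9*s/23 - 305/138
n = 18*s/23 + 1420/69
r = 14/3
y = -4/3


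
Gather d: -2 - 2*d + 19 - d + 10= 27 - 3*d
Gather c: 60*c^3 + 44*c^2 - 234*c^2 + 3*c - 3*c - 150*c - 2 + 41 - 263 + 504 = 60*c^3 - 190*c^2 - 150*c + 280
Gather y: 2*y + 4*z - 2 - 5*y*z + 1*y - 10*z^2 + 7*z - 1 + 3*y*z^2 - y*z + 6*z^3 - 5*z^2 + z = y*(3*z^2 - 6*z + 3) + 6*z^3 - 15*z^2 + 12*z - 3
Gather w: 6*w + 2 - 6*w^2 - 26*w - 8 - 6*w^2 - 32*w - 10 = -12*w^2 - 52*w - 16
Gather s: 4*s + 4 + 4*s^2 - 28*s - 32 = 4*s^2 - 24*s - 28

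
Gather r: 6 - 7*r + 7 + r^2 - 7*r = r^2 - 14*r + 13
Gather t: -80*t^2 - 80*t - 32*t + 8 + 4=-80*t^2 - 112*t + 12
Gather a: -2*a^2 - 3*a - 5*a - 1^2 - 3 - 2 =-2*a^2 - 8*a - 6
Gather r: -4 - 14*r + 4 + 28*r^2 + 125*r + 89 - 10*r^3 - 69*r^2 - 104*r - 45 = -10*r^3 - 41*r^2 + 7*r + 44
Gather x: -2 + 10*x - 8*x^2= -8*x^2 + 10*x - 2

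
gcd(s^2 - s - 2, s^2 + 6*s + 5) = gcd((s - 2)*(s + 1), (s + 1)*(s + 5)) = s + 1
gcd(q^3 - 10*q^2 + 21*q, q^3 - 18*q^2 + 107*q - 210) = q - 7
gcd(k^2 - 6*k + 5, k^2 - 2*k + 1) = k - 1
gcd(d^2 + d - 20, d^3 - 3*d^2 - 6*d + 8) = d - 4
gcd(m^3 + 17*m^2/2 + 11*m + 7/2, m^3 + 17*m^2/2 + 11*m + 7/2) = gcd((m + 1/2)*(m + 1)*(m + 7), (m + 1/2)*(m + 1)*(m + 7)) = m^3 + 17*m^2/2 + 11*m + 7/2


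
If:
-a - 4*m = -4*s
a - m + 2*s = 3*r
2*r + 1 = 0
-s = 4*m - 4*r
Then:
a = -22/29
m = -21/58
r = -1/2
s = -16/29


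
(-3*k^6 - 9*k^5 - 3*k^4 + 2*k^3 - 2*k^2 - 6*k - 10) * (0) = 0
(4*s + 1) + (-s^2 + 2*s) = -s^2 + 6*s + 1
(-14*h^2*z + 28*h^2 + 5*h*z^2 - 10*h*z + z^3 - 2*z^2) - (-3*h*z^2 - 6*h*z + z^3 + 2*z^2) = -14*h^2*z + 28*h^2 + 8*h*z^2 - 4*h*z - 4*z^2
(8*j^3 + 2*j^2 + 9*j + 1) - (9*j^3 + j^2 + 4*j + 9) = -j^3 + j^2 + 5*j - 8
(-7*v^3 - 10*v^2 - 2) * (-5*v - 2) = 35*v^4 + 64*v^3 + 20*v^2 + 10*v + 4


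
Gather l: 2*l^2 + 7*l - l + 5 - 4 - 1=2*l^2 + 6*l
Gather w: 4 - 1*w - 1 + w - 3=0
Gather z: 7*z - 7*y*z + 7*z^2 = 7*z^2 + z*(7 - 7*y)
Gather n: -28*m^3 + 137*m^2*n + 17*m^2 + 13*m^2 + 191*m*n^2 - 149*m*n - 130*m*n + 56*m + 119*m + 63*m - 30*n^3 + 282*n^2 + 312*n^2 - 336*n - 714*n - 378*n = -28*m^3 + 30*m^2 + 238*m - 30*n^3 + n^2*(191*m + 594) + n*(137*m^2 - 279*m - 1428)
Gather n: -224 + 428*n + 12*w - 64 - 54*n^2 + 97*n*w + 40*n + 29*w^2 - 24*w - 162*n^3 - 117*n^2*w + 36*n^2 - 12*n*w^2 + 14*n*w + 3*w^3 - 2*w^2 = -162*n^3 + n^2*(-117*w - 18) + n*(-12*w^2 + 111*w + 468) + 3*w^3 + 27*w^2 - 12*w - 288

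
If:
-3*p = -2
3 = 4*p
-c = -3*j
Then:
No Solution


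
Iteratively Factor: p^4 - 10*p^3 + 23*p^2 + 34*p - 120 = (p - 4)*(p^3 - 6*p^2 - p + 30) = (p - 4)*(p - 3)*(p^2 - 3*p - 10) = (p - 4)*(p - 3)*(p + 2)*(p - 5)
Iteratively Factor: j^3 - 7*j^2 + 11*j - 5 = (j - 5)*(j^2 - 2*j + 1) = (j - 5)*(j - 1)*(j - 1)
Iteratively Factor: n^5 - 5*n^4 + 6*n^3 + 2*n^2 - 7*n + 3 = (n - 1)*(n^4 - 4*n^3 + 2*n^2 + 4*n - 3) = (n - 3)*(n - 1)*(n^3 - n^2 - n + 1) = (n - 3)*(n - 1)^2*(n^2 - 1) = (n - 3)*(n - 1)^2*(n + 1)*(n - 1)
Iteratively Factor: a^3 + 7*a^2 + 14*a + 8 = (a + 1)*(a^2 + 6*a + 8) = (a + 1)*(a + 2)*(a + 4)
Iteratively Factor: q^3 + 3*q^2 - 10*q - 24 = (q + 2)*(q^2 + q - 12) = (q - 3)*(q + 2)*(q + 4)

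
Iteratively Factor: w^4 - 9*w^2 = (w + 3)*(w^3 - 3*w^2) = w*(w + 3)*(w^2 - 3*w) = w*(w - 3)*(w + 3)*(w)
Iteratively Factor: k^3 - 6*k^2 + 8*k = (k - 2)*(k^2 - 4*k) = (k - 4)*(k - 2)*(k)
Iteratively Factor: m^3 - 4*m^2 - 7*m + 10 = (m - 1)*(m^2 - 3*m - 10) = (m - 5)*(m - 1)*(m + 2)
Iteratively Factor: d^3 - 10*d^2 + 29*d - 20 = (d - 5)*(d^2 - 5*d + 4) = (d - 5)*(d - 4)*(d - 1)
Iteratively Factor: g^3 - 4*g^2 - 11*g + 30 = (g - 2)*(g^2 - 2*g - 15) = (g - 2)*(g + 3)*(g - 5)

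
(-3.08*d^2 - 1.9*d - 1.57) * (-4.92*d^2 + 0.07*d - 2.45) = 15.1536*d^4 + 9.1324*d^3 + 15.1374*d^2 + 4.5451*d + 3.8465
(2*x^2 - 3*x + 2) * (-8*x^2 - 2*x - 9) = -16*x^4 + 20*x^3 - 28*x^2 + 23*x - 18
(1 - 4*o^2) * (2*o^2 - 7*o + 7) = -8*o^4 + 28*o^3 - 26*o^2 - 7*o + 7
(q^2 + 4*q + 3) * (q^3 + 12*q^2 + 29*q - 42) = q^5 + 16*q^4 + 80*q^3 + 110*q^2 - 81*q - 126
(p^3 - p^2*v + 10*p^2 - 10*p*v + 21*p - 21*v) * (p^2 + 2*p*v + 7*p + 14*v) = p^5 + p^4*v + 17*p^4 - 2*p^3*v^2 + 17*p^3*v + 91*p^3 - 34*p^2*v^2 + 91*p^2*v + 147*p^2 - 182*p*v^2 + 147*p*v - 294*v^2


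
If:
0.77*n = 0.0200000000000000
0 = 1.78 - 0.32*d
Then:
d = 5.56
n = 0.03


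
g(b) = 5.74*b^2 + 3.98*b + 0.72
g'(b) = 11.48*b + 3.98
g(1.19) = 13.58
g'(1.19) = 17.64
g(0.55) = 4.65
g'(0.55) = 10.29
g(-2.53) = 27.39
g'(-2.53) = -25.06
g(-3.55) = 58.93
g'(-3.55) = -36.77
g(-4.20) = 85.26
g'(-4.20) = -44.24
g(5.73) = 211.99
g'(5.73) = 69.76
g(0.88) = 8.67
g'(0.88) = 14.08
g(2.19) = 36.97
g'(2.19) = 29.12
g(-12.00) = 779.52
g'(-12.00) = -133.78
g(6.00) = 231.24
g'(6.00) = 72.86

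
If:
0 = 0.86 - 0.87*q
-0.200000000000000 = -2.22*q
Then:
No Solution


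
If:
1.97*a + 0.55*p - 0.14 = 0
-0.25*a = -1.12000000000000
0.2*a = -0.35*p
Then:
No Solution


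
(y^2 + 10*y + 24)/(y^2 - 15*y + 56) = (y^2 + 10*y + 24)/(y^2 - 15*y + 56)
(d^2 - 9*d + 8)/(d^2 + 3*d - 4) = (d - 8)/(d + 4)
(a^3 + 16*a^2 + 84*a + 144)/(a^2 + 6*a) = a + 10 + 24/a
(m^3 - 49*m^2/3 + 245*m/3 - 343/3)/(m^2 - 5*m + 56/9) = 3*(m^2 - 14*m + 49)/(3*m - 8)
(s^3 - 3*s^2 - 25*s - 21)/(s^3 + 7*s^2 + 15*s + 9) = (s - 7)/(s + 3)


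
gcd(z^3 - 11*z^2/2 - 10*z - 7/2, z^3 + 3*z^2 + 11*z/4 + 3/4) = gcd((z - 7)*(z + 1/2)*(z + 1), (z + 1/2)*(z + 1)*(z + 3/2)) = z^2 + 3*z/2 + 1/2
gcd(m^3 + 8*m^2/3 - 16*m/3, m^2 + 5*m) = m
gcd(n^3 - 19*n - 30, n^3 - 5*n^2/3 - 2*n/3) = 1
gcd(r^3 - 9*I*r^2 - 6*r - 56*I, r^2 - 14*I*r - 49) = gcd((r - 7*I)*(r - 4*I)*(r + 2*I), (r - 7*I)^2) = r - 7*I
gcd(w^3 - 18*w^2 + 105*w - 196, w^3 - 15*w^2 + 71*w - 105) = w - 7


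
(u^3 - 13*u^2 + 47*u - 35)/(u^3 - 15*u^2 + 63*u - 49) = (u - 5)/(u - 7)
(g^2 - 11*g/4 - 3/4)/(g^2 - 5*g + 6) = (g + 1/4)/(g - 2)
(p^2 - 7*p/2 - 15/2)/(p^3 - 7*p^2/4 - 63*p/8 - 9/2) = 4*(p - 5)/(4*p^2 - 13*p - 12)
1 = 1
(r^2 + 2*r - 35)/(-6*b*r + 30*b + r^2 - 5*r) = (r + 7)/(-6*b + r)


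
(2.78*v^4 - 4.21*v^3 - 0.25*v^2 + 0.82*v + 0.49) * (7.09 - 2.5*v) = -6.95*v^5 + 30.2352*v^4 - 29.2239*v^3 - 3.8225*v^2 + 4.5888*v + 3.4741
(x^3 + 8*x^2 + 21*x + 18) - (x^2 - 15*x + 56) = x^3 + 7*x^2 + 36*x - 38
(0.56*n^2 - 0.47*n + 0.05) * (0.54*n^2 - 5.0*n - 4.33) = 0.3024*n^4 - 3.0538*n^3 - 0.0478000000000005*n^2 + 1.7851*n - 0.2165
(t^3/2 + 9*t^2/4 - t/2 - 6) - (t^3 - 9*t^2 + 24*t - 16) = -t^3/2 + 45*t^2/4 - 49*t/2 + 10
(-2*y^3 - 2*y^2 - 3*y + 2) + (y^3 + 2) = -y^3 - 2*y^2 - 3*y + 4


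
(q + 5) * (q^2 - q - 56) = q^3 + 4*q^2 - 61*q - 280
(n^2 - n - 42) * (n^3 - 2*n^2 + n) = n^5 - 3*n^4 - 39*n^3 + 83*n^2 - 42*n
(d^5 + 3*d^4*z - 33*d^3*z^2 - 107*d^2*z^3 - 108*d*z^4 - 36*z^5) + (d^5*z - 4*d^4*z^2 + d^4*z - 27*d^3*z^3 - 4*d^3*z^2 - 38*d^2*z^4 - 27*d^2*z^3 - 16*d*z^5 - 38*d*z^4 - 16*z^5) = d^5*z + d^5 - 4*d^4*z^2 + 4*d^4*z - 27*d^3*z^3 - 37*d^3*z^2 - 38*d^2*z^4 - 134*d^2*z^3 - 16*d*z^5 - 146*d*z^4 - 52*z^5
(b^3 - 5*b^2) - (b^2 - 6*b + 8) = b^3 - 6*b^2 + 6*b - 8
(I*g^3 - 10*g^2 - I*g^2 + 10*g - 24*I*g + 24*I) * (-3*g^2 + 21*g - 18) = -3*I*g^5 + 30*g^4 + 24*I*g^4 - 240*g^3 + 33*I*g^3 + 390*g^2 - 558*I*g^2 - 180*g + 936*I*g - 432*I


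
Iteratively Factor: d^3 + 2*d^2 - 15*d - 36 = (d + 3)*(d^2 - d - 12) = (d + 3)^2*(d - 4)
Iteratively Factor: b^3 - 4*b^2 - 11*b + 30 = (b - 2)*(b^2 - 2*b - 15) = (b - 5)*(b - 2)*(b + 3)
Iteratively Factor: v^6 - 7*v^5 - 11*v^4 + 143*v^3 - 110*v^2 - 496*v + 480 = (v - 5)*(v^5 - 2*v^4 - 21*v^3 + 38*v^2 + 80*v - 96) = (v - 5)*(v - 4)*(v^4 + 2*v^3 - 13*v^2 - 14*v + 24) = (v - 5)*(v - 4)*(v + 2)*(v^3 - 13*v + 12) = (v - 5)*(v - 4)*(v + 2)*(v + 4)*(v^2 - 4*v + 3) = (v - 5)*(v - 4)*(v - 3)*(v + 2)*(v + 4)*(v - 1)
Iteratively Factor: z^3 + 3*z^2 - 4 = (z + 2)*(z^2 + z - 2) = (z - 1)*(z + 2)*(z + 2)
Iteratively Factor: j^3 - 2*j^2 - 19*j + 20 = (j + 4)*(j^2 - 6*j + 5) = (j - 1)*(j + 4)*(j - 5)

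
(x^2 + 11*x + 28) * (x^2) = x^4 + 11*x^3 + 28*x^2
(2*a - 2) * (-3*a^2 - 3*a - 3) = 6 - 6*a^3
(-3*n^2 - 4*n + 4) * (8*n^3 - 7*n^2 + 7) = -24*n^5 - 11*n^4 + 60*n^3 - 49*n^2 - 28*n + 28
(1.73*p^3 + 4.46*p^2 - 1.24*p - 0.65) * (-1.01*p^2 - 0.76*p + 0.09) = -1.7473*p^5 - 5.8194*p^4 - 1.9815*p^3 + 2.0003*p^2 + 0.3824*p - 0.0585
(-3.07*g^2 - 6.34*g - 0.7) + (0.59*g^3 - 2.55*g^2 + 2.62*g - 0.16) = 0.59*g^3 - 5.62*g^2 - 3.72*g - 0.86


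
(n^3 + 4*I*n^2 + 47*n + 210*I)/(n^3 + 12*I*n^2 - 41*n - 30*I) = (n - 7*I)/(n + I)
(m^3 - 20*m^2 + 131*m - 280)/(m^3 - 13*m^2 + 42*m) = (m^2 - 13*m + 40)/(m*(m - 6))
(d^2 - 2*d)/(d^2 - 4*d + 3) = d*(d - 2)/(d^2 - 4*d + 3)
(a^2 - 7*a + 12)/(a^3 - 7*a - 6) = (a - 4)/(a^2 + 3*a + 2)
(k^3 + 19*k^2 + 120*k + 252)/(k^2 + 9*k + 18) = (k^2 + 13*k + 42)/(k + 3)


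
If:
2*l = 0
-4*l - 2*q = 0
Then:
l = 0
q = 0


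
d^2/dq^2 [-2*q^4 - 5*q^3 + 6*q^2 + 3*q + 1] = -24*q^2 - 30*q + 12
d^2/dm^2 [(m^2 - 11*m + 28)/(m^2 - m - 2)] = 20*(-m^3 + 9*m^2 - 15*m + 11)/(m^6 - 3*m^5 - 3*m^4 + 11*m^3 + 6*m^2 - 12*m - 8)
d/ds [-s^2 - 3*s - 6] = -2*s - 3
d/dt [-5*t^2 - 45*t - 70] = -10*t - 45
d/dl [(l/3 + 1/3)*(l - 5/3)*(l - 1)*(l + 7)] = 4*l^3/3 + 16*l^2/3 - 76*l/9 - 16/9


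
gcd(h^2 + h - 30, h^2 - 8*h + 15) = h - 5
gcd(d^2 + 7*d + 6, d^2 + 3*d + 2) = d + 1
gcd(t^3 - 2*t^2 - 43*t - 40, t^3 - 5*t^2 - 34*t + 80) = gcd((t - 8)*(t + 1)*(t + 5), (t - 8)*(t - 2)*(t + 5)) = t^2 - 3*t - 40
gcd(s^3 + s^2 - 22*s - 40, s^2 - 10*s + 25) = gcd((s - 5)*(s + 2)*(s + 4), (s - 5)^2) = s - 5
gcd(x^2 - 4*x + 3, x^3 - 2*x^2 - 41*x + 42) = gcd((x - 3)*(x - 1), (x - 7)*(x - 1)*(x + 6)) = x - 1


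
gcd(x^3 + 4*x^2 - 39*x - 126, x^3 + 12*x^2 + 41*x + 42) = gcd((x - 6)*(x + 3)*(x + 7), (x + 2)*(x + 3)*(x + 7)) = x^2 + 10*x + 21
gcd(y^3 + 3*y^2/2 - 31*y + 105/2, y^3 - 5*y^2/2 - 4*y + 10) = y - 5/2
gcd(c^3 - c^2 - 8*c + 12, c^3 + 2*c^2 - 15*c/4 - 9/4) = c + 3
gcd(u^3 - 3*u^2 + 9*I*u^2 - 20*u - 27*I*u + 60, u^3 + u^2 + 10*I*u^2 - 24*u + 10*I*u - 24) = u + 4*I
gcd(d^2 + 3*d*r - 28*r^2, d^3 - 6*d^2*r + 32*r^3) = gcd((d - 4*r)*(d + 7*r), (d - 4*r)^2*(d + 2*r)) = -d + 4*r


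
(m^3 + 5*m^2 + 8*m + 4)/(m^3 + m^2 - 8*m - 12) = (m + 1)/(m - 3)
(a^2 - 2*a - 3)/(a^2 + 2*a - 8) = (a^2 - 2*a - 3)/(a^2 + 2*a - 8)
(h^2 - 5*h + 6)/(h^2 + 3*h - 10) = (h - 3)/(h + 5)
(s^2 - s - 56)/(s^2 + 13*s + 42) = (s - 8)/(s + 6)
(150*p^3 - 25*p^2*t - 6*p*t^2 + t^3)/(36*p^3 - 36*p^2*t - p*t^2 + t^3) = (25*p^2 - t^2)/(6*p^2 - 5*p*t - t^2)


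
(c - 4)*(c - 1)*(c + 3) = c^3 - 2*c^2 - 11*c + 12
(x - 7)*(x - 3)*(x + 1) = x^3 - 9*x^2 + 11*x + 21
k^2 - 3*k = k*(k - 3)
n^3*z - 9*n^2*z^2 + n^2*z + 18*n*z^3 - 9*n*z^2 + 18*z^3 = (n - 6*z)*(n - 3*z)*(n*z + z)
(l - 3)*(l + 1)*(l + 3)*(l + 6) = l^4 + 7*l^3 - 3*l^2 - 63*l - 54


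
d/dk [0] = 0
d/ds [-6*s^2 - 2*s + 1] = -12*s - 2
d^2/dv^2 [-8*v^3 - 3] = -48*v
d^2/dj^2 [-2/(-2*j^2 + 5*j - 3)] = 4*(-4*j^2 + 10*j + (4*j - 5)^2 - 6)/(2*j^2 - 5*j + 3)^3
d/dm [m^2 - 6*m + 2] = 2*m - 6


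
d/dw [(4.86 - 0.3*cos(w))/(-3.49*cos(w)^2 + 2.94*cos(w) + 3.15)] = (1.047*cos(w)^2 - 33.9228*cos(w) + 15.2334)*sin(w)/(12.1801*cos(w)^4 - 20.5212*cos(w)^3 - 13.3434*cos(w)^2 + 18.522*cos(w) + 9.9225)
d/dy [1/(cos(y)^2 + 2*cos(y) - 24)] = 2*(cos(y) + 1)*sin(y)/(cos(y)^2 + 2*cos(y) - 24)^2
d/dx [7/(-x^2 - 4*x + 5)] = 14*(x + 2)/(x^2 + 4*x - 5)^2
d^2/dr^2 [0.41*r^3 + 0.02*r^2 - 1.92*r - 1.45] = 2.46*r + 0.04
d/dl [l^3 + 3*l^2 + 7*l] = 3*l^2 + 6*l + 7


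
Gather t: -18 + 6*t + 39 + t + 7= 7*t + 28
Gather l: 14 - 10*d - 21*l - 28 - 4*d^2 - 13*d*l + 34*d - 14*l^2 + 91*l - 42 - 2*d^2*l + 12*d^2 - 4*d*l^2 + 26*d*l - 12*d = 8*d^2 + 12*d + l^2*(-4*d - 14) + l*(-2*d^2 + 13*d + 70) - 56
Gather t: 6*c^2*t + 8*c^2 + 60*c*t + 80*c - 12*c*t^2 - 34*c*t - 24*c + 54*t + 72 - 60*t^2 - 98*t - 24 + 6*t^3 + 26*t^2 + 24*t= 8*c^2 + 56*c + 6*t^3 + t^2*(-12*c - 34) + t*(6*c^2 + 26*c - 20) + 48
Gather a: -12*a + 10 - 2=8 - 12*a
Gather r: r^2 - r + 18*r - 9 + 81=r^2 + 17*r + 72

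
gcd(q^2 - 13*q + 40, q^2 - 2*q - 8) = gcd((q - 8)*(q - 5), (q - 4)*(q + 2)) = 1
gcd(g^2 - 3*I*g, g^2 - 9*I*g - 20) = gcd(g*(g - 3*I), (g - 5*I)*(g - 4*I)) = 1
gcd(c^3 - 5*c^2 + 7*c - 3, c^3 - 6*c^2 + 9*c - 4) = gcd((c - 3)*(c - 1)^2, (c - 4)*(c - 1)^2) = c^2 - 2*c + 1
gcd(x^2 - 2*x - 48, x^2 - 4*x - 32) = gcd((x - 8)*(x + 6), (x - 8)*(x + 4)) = x - 8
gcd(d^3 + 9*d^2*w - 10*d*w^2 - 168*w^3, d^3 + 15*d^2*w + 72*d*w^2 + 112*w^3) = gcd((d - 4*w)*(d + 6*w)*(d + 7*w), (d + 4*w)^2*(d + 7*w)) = d + 7*w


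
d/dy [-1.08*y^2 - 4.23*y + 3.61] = -2.16*y - 4.23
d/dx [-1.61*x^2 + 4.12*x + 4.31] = 4.12 - 3.22*x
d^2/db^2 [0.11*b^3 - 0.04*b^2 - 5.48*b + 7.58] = 0.66*b - 0.08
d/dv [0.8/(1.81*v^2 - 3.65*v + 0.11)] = (2.92 - 2.896*v)/(1.81*v^2 - 3.65*v + 0.11)^2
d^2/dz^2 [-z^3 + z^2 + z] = 2 - 6*z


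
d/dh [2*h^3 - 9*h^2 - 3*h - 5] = 6*h^2 - 18*h - 3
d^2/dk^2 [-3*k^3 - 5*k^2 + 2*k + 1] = -18*k - 10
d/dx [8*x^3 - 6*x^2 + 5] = 12*x*(2*x - 1)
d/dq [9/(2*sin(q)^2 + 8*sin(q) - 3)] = -36*(sin(q) + 2)*cos(q)/(-8*sin(q) + cos(2*q) + 2)^2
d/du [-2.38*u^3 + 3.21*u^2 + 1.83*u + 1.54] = -7.14*u^2 + 6.42*u + 1.83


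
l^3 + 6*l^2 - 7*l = l*(l - 1)*(l + 7)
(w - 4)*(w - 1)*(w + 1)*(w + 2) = w^4 - 2*w^3 - 9*w^2 + 2*w + 8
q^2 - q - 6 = (q - 3)*(q + 2)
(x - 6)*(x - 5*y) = x^2 - 5*x*y - 6*x + 30*y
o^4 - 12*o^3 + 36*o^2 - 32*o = o*(o - 8)*(o - 2)^2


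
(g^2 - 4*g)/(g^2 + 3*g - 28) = g/(g + 7)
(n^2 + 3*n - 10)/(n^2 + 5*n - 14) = (n + 5)/(n + 7)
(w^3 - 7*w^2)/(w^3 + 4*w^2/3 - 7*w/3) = 3*w*(w - 7)/(3*w^2 + 4*w - 7)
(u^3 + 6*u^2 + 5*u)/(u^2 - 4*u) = (u^2 + 6*u + 5)/(u - 4)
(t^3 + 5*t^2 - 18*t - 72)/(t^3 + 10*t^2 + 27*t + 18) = (t - 4)/(t + 1)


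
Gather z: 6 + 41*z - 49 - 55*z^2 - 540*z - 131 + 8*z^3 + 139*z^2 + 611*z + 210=8*z^3 + 84*z^2 + 112*z + 36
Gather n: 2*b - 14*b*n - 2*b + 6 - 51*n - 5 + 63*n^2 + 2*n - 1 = 63*n^2 + n*(-14*b - 49)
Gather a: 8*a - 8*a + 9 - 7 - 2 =0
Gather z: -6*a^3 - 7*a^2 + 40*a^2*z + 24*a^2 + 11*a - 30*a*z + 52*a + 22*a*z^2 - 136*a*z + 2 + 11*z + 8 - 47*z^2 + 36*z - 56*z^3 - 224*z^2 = -6*a^3 + 17*a^2 + 63*a - 56*z^3 + z^2*(22*a - 271) + z*(40*a^2 - 166*a + 47) + 10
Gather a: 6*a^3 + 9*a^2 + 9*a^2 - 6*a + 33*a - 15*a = 6*a^3 + 18*a^2 + 12*a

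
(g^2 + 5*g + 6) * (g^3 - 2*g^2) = g^5 + 3*g^4 - 4*g^3 - 12*g^2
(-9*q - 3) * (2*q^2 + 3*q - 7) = -18*q^3 - 33*q^2 + 54*q + 21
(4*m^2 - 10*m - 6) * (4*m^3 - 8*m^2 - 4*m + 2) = 16*m^5 - 72*m^4 + 40*m^3 + 96*m^2 + 4*m - 12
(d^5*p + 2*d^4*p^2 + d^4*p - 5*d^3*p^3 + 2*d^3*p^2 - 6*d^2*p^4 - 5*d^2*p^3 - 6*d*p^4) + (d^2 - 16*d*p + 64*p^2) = d^5*p + 2*d^4*p^2 + d^4*p - 5*d^3*p^3 + 2*d^3*p^2 - 6*d^2*p^4 - 5*d^2*p^3 + d^2 - 6*d*p^4 - 16*d*p + 64*p^2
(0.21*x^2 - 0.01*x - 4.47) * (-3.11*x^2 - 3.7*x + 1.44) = -0.6531*x^4 - 0.7459*x^3 + 14.2411*x^2 + 16.5246*x - 6.4368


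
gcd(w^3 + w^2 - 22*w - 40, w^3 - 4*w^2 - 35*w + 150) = w - 5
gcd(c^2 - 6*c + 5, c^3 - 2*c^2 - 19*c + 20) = c^2 - 6*c + 5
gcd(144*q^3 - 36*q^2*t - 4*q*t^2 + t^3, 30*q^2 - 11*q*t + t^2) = 6*q - t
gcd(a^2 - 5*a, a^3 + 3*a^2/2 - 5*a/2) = a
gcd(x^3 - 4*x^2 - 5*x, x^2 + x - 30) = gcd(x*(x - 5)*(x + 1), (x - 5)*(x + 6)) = x - 5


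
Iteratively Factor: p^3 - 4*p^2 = (p)*(p^2 - 4*p) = p^2*(p - 4)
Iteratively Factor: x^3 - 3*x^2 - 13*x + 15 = (x + 3)*(x^2 - 6*x + 5) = (x - 5)*(x + 3)*(x - 1)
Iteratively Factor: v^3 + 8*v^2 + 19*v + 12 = (v + 1)*(v^2 + 7*v + 12) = (v + 1)*(v + 4)*(v + 3)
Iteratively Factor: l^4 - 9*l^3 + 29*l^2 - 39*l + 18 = (l - 3)*(l^3 - 6*l^2 + 11*l - 6) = (l - 3)^2*(l^2 - 3*l + 2) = (l - 3)^2*(l - 2)*(l - 1)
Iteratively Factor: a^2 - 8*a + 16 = (a - 4)*(a - 4)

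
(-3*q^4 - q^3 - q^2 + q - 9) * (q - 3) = -3*q^5 + 8*q^4 + 2*q^3 + 4*q^2 - 12*q + 27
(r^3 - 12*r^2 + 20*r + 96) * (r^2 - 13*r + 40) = r^5 - 25*r^4 + 216*r^3 - 644*r^2 - 448*r + 3840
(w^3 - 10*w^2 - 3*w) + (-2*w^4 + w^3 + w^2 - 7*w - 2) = -2*w^4 + 2*w^3 - 9*w^2 - 10*w - 2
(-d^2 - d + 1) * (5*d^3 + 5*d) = -5*d^5 - 5*d^4 - 5*d^2 + 5*d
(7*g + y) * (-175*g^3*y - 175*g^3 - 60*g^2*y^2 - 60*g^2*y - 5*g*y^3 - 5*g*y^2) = -1225*g^4*y - 1225*g^4 - 595*g^3*y^2 - 595*g^3*y - 95*g^2*y^3 - 95*g^2*y^2 - 5*g*y^4 - 5*g*y^3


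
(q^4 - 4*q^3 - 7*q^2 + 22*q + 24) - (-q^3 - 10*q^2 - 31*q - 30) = q^4 - 3*q^3 + 3*q^2 + 53*q + 54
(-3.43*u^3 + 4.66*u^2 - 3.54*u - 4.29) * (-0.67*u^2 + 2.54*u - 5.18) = 2.2981*u^5 - 11.8344*u^4 + 31.9756*u^3 - 30.2561*u^2 + 7.4406*u + 22.2222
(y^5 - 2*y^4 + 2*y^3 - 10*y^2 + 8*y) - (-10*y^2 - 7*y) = y^5 - 2*y^4 + 2*y^3 + 15*y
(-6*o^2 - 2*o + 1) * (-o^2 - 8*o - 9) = 6*o^4 + 50*o^3 + 69*o^2 + 10*o - 9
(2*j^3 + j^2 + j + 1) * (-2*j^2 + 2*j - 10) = -4*j^5 + 2*j^4 - 20*j^3 - 10*j^2 - 8*j - 10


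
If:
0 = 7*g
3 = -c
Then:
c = -3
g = 0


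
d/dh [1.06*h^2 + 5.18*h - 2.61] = 2.12*h + 5.18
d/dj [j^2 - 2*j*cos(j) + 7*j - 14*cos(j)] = 2*j*sin(j) + 2*j + 14*sin(j) - 2*cos(j) + 7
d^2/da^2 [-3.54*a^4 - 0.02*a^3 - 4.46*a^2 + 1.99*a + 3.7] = -42.48*a^2 - 0.12*a - 8.92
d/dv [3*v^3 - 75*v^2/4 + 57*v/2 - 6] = 9*v^2 - 75*v/2 + 57/2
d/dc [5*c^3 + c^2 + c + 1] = 15*c^2 + 2*c + 1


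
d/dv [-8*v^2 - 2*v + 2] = -16*v - 2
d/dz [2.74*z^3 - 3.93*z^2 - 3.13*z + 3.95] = 8.22*z^2 - 7.86*z - 3.13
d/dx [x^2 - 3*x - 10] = 2*x - 3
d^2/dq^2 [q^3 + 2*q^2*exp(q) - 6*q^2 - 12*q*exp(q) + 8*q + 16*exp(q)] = 2*q^2*exp(q) - 4*q*exp(q) + 6*q - 4*exp(q) - 12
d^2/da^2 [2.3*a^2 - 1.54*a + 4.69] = 4.60000000000000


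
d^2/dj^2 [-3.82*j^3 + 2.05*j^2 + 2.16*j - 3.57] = 4.1 - 22.92*j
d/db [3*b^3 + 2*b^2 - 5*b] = 9*b^2 + 4*b - 5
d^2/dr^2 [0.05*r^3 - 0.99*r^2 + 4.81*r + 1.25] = 0.3*r - 1.98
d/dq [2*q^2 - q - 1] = 4*q - 1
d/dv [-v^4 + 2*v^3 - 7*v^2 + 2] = 2*v*(-2*v^2 + 3*v - 7)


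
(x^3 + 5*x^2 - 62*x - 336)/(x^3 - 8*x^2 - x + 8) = (x^2 + 13*x + 42)/(x^2 - 1)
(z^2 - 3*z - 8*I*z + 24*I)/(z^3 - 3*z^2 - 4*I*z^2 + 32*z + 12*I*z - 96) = 1/(z + 4*I)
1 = 1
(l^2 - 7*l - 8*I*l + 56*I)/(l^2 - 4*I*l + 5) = (l^2 - 7*l - 8*I*l + 56*I)/(l^2 - 4*I*l + 5)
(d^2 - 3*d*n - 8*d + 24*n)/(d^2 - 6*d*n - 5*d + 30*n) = (d^2 - 3*d*n - 8*d + 24*n)/(d^2 - 6*d*n - 5*d + 30*n)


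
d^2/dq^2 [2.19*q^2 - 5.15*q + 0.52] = 4.38000000000000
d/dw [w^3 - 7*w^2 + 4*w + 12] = 3*w^2 - 14*w + 4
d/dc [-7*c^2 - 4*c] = -14*c - 4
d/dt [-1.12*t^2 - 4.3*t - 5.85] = -2.24*t - 4.3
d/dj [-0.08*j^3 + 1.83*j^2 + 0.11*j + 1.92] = -0.24*j^2 + 3.66*j + 0.11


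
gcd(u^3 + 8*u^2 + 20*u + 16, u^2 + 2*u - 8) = u + 4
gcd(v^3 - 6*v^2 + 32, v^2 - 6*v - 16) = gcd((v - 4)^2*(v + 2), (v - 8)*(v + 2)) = v + 2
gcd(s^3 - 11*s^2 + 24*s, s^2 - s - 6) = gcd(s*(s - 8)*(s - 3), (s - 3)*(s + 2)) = s - 3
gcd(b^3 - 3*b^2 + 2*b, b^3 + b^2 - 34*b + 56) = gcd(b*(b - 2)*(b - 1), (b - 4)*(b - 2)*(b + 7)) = b - 2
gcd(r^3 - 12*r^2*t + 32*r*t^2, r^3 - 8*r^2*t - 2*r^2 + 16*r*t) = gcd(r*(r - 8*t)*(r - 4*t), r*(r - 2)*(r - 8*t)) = r^2 - 8*r*t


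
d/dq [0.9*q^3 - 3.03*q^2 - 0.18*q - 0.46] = 2.7*q^2 - 6.06*q - 0.18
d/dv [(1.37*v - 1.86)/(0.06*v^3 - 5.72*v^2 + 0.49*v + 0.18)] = (-0.1644*v^3 + 8.1712*v^2 - 21.2784*v + 1.158)/(0.0036*v^6 - 0.6864*v^5 + 32.7772*v^4 - 5.584*v^3 - 1.8191*v^2 + 0.1764*v + 0.0324)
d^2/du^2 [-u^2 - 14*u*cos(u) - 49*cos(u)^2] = 14*u*cos(u) - 196*sin(u)^2 + 28*sin(u) + 96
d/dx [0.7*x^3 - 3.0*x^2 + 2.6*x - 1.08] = 2.1*x^2 - 6.0*x + 2.6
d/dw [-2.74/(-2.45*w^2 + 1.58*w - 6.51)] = (4.3292 - 13.426*w)/(2.45*w^2 - 1.58*w + 6.51)^2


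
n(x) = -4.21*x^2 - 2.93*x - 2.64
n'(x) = -8.42*x - 2.93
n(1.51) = -16.66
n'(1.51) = -15.64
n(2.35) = -32.78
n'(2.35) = -22.72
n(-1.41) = -6.88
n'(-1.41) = 8.94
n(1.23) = -12.61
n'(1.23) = -13.29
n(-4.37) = -70.23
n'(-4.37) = 33.87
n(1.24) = -12.75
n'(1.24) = -13.37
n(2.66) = -40.22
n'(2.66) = -25.33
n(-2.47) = -21.09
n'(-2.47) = 17.87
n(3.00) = -49.32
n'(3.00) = -28.19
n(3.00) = -49.32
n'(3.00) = -28.19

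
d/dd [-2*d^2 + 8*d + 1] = 8 - 4*d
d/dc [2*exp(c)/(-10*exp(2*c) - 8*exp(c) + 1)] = (20*exp(2*c) + 2)*exp(c)/(100*exp(4*c) + 160*exp(3*c) + 44*exp(2*c) - 16*exp(c) + 1)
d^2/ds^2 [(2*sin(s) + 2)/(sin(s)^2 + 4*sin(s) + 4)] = 2*(-sin(s)^3 + 4*sin(s)^2 + 2*sin(s) - 2)/(sin(s) + 2)^4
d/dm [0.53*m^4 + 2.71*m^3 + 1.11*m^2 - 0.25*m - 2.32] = 2.12*m^3 + 8.13*m^2 + 2.22*m - 0.25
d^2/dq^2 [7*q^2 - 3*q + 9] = 14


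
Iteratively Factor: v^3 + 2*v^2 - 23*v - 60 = (v + 3)*(v^2 - v - 20) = (v + 3)*(v + 4)*(v - 5)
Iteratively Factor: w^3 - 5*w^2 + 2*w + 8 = (w - 4)*(w^2 - w - 2) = (w - 4)*(w - 2)*(w + 1)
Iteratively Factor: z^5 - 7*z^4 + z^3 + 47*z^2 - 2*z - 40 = (z + 1)*(z^4 - 8*z^3 + 9*z^2 + 38*z - 40) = (z - 4)*(z + 1)*(z^3 - 4*z^2 - 7*z + 10) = (z - 5)*(z - 4)*(z + 1)*(z^2 + z - 2) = (z - 5)*(z - 4)*(z + 1)*(z + 2)*(z - 1)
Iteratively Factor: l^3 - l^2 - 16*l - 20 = (l + 2)*(l^2 - 3*l - 10) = (l - 5)*(l + 2)*(l + 2)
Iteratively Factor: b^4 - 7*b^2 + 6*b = (b - 1)*(b^3 + b^2 - 6*b) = (b - 2)*(b - 1)*(b^2 + 3*b) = b*(b - 2)*(b - 1)*(b + 3)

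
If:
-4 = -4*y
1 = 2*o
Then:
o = 1/2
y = 1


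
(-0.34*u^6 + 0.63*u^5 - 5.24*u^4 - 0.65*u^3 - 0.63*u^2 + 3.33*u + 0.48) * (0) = 0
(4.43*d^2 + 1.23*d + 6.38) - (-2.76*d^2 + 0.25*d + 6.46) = 7.19*d^2 + 0.98*d - 0.0800000000000001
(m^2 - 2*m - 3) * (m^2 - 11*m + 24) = m^4 - 13*m^3 + 43*m^2 - 15*m - 72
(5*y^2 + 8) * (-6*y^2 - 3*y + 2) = -30*y^4 - 15*y^3 - 38*y^2 - 24*y + 16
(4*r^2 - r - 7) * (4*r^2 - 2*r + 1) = 16*r^4 - 12*r^3 - 22*r^2 + 13*r - 7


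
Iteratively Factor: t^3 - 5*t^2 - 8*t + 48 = (t - 4)*(t^2 - t - 12) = (t - 4)*(t + 3)*(t - 4)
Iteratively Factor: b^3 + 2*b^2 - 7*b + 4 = (b - 1)*(b^2 + 3*b - 4) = (b - 1)^2*(b + 4)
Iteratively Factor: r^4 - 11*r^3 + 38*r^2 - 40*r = (r)*(r^3 - 11*r^2 + 38*r - 40) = r*(r - 4)*(r^2 - 7*r + 10) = r*(r - 4)*(r - 2)*(r - 5)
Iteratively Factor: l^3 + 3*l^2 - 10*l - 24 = (l + 4)*(l^2 - l - 6) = (l + 2)*(l + 4)*(l - 3)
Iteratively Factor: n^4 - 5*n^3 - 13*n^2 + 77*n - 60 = (n - 1)*(n^3 - 4*n^2 - 17*n + 60) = (n - 1)*(n + 4)*(n^2 - 8*n + 15) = (n - 3)*(n - 1)*(n + 4)*(n - 5)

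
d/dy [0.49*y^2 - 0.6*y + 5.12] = 0.98*y - 0.6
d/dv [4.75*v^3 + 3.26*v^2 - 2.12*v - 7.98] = 14.25*v^2 + 6.52*v - 2.12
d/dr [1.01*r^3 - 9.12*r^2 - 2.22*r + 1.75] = 3.03*r^2 - 18.24*r - 2.22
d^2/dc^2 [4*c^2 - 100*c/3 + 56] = 8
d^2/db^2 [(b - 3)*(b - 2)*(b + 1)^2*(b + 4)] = 20*b^3 + 12*b^2 - 90*b - 10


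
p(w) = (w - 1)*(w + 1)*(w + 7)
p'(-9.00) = 116.00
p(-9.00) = -160.00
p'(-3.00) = -16.00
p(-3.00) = 32.00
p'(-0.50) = -7.25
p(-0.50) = -4.88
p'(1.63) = 29.79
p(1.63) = 14.30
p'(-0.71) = -9.43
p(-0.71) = -3.12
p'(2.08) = 41.10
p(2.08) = 30.20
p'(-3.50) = -13.25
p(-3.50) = 39.38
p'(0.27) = 3.00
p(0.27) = -6.74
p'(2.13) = 42.43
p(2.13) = 32.29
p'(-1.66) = -15.97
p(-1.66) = 9.37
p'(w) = (w - 1)*(w + 1) + (w - 1)*(w + 7) + (w + 1)*(w + 7)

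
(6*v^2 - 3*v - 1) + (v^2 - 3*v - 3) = 7*v^2 - 6*v - 4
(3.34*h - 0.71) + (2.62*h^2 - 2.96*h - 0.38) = 2.62*h^2 + 0.38*h - 1.09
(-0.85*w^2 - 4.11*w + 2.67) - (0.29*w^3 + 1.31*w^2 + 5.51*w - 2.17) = -0.29*w^3 - 2.16*w^2 - 9.62*w + 4.84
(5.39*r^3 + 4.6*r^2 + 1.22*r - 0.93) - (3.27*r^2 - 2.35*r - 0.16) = 5.39*r^3 + 1.33*r^2 + 3.57*r - 0.77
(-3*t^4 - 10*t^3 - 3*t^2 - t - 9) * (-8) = 24*t^4 + 80*t^3 + 24*t^2 + 8*t + 72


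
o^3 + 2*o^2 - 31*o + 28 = (o - 4)*(o - 1)*(o + 7)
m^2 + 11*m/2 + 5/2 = (m + 1/2)*(m + 5)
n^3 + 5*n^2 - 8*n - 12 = (n - 2)*(n + 1)*(n + 6)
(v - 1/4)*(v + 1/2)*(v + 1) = v^3 + 5*v^2/4 + v/8 - 1/8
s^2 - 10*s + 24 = (s - 6)*(s - 4)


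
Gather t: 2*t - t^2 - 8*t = -t^2 - 6*t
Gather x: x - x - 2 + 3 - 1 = 0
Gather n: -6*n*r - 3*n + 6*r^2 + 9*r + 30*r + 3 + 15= n*(-6*r - 3) + 6*r^2 + 39*r + 18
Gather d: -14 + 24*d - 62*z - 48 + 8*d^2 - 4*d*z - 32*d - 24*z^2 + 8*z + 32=8*d^2 + d*(-4*z - 8) - 24*z^2 - 54*z - 30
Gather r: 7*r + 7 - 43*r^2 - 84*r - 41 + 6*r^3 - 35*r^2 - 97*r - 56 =6*r^3 - 78*r^2 - 174*r - 90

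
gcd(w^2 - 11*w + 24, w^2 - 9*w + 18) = w - 3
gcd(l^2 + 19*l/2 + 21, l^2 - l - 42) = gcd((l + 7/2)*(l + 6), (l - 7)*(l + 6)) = l + 6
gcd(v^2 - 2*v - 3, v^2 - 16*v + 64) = 1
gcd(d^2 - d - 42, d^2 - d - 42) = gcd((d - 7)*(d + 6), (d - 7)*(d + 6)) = d^2 - d - 42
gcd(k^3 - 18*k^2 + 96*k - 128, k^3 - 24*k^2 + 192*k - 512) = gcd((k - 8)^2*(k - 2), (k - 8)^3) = k^2 - 16*k + 64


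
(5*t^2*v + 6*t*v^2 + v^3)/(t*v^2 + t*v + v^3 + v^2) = (5*t + v)/(v + 1)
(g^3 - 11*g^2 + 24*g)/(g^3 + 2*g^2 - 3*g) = (g^2 - 11*g + 24)/(g^2 + 2*g - 3)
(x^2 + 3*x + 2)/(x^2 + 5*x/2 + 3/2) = 2*(x + 2)/(2*x + 3)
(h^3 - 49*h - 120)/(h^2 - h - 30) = (h^2 - 5*h - 24)/(h - 6)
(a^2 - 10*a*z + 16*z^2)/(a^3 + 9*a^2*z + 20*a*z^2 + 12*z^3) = (a^2 - 10*a*z + 16*z^2)/(a^3 + 9*a^2*z + 20*a*z^2 + 12*z^3)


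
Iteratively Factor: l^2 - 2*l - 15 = (l + 3)*(l - 5)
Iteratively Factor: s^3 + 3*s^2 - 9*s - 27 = (s + 3)*(s^2 - 9) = (s - 3)*(s + 3)*(s + 3)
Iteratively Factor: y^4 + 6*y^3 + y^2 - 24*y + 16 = (y - 1)*(y^3 + 7*y^2 + 8*y - 16) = (y - 1)*(y + 4)*(y^2 + 3*y - 4) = (y - 1)*(y + 4)^2*(y - 1)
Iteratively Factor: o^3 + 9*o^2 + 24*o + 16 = (o + 4)*(o^2 + 5*o + 4) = (o + 4)^2*(o + 1)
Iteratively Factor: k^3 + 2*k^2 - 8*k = (k - 2)*(k^2 + 4*k) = k*(k - 2)*(k + 4)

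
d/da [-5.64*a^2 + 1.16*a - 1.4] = 1.16 - 11.28*a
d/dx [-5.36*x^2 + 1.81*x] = 1.81 - 10.72*x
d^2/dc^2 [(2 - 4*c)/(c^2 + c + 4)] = 4*(-(2*c - 1)*(2*c + 1)^2 + (6*c + 1)*(c^2 + c + 4))/(c^2 + c + 4)^3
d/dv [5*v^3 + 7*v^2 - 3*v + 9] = 15*v^2 + 14*v - 3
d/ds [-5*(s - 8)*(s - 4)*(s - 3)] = -15*s^2 + 150*s - 340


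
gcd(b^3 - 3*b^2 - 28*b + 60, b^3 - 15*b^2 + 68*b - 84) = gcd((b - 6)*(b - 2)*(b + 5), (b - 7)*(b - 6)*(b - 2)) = b^2 - 8*b + 12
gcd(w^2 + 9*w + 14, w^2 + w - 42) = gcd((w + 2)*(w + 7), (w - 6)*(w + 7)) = w + 7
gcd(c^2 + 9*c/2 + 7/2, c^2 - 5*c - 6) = c + 1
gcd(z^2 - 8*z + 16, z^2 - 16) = z - 4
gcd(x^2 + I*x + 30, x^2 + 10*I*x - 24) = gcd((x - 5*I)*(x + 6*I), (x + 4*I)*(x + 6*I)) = x + 6*I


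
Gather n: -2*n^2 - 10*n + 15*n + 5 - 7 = -2*n^2 + 5*n - 2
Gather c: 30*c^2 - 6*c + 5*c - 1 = 30*c^2 - c - 1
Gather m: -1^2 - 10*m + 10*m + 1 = 0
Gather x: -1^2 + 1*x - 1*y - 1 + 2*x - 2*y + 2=3*x - 3*y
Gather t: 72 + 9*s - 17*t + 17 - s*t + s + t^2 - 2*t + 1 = 10*s + t^2 + t*(-s - 19) + 90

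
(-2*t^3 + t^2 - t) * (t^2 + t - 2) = -2*t^5 - t^4 + 4*t^3 - 3*t^2 + 2*t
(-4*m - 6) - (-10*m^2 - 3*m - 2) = 10*m^2 - m - 4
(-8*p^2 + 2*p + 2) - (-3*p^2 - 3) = -5*p^2 + 2*p + 5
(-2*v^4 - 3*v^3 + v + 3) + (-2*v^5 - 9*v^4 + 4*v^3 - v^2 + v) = -2*v^5 - 11*v^4 + v^3 - v^2 + 2*v + 3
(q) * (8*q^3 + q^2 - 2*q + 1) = 8*q^4 + q^3 - 2*q^2 + q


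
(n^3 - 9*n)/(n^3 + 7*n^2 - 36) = n*(n - 3)/(n^2 + 4*n - 12)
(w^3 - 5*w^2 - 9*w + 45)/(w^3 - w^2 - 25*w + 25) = (w^2 - 9)/(w^2 + 4*w - 5)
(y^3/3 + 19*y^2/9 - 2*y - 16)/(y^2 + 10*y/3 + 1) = (3*y^2 + 10*y - 48)/(3*(3*y + 1))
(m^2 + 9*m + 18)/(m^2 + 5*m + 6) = (m + 6)/(m + 2)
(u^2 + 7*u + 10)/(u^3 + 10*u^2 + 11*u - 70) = (u + 2)/(u^2 + 5*u - 14)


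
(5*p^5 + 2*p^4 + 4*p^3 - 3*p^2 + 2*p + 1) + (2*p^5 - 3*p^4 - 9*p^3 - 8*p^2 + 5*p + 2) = 7*p^5 - p^4 - 5*p^3 - 11*p^2 + 7*p + 3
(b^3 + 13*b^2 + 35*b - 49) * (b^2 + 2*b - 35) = b^5 + 15*b^4 + 26*b^3 - 434*b^2 - 1323*b + 1715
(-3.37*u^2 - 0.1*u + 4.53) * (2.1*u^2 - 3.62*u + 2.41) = -7.077*u^4 + 11.9894*u^3 + 1.7533*u^2 - 16.6396*u + 10.9173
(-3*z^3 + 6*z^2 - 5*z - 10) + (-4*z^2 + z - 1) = -3*z^3 + 2*z^2 - 4*z - 11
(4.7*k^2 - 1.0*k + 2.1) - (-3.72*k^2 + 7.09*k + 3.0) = 8.42*k^2 - 8.09*k - 0.9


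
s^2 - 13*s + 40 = (s - 8)*(s - 5)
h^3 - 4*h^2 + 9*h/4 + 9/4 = (h - 3)*(h - 3/2)*(h + 1/2)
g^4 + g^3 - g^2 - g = g*(g - 1)*(g + 1)^2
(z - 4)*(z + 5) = z^2 + z - 20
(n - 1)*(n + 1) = n^2 - 1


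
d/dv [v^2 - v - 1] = 2*v - 1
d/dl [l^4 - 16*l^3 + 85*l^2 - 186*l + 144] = 4*l^3 - 48*l^2 + 170*l - 186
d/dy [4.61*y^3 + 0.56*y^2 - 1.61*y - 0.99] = 13.83*y^2 + 1.12*y - 1.61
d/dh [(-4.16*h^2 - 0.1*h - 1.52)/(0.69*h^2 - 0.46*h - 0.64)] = (1.9826*h^2 + 7.4224*h - 0.6352)/(0.4761*h^4 - 0.6348*h^3 - 0.6716*h^2 + 0.5888*h + 0.4096)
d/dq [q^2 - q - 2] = 2*q - 1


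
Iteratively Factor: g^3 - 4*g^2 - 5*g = (g - 5)*(g^2 + g) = (g - 5)*(g + 1)*(g)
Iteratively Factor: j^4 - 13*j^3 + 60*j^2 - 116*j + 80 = (j - 2)*(j^3 - 11*j^2 + 38*j - 40) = (j - 5)*(j - 2)*(j^2 - 6*j + 8) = (j - 5)*(j - 4)*(j - 2)*(j - 2)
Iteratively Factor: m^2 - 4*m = (m)*(m - 4)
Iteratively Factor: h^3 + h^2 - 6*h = (h - 2)*(h^2 + 3*h) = h*(h - 2)*(h + 3)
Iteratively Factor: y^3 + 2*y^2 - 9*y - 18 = (y + 2)*(y^2 - 9) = (y - 3)*(y + 2)*(y + 3)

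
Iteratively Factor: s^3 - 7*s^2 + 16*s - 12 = (s - 3)*(s^2 - 4*s + 4) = (s - 3)*(s - 2)*(s - 2)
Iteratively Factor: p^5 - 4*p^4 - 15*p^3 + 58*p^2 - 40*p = (p - 5)*(p^4 + p^3 - 10*p^2 + 8*p) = (p - 5)*(p - 2)*(p^3 + 3*p^2 - 4*p) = p*(p - 5)*(p - 2)*(p^2 + 3*p - 4) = p*(p - 5)*(p - 2)*(p - 1)*(p + 4)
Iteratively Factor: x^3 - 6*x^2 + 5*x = (x - 5)*(x^2 - x) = x*(x - 5)*(x - 1)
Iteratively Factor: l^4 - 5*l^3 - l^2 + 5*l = (l)*(l^3 - 5*l^2 - l + 5) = l*(l - 5)*(l^2 - 1) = l*(l - 5)*(l + 1)*(l - 1)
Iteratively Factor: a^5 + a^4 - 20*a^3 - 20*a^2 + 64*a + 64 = (a + 2)*(a^4 - a^3 - 18*a^2 + 16*a + 32) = (a + 2)*(a + 4)*(a^3 - 5*a^2 + 2*a + 8) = (a + 1)*(a + 2)*(a + 4)*(a^2 - 6*a + 8) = (a - 4)*(a + 1)*(a + 2)*(a + 4)*(a - 2)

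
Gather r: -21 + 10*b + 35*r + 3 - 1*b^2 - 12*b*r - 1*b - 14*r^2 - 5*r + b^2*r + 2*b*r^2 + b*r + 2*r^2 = -b^2 + 9*b + r^2*(2*b - 12) + r*(b^2 - 11*b + 30) - 18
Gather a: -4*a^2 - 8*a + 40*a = -4*a^2 + 32*a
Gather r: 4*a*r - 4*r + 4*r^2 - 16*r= 4*r^2 + r*(4*a - 20)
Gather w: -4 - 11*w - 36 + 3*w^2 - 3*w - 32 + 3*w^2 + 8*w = 6*w^2 - 6*w - 72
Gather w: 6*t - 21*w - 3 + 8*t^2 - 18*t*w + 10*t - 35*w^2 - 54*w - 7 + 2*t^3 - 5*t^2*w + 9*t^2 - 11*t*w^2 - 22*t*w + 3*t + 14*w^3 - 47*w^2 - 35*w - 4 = 2*t^3 + 17*t^2 + 19*t + 14*w^3 + w^2*(-11*t - 82) + w*(-5*t^2 - 40*t - 110) - 14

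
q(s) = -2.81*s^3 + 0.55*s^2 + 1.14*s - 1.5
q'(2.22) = -37.96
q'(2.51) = -49.21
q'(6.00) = -295.74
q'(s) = -8.43*s^2 + 1.1*s + 1.14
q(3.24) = -87.61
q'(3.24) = -83.79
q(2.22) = -27.00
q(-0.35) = -1.71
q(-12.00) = 4919.70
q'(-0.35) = -0.28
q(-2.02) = 21.60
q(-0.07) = -1.58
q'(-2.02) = -35.48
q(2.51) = -39.61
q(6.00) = -581.82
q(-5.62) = 508.25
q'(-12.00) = -1225.98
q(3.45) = -106.41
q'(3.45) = -95.40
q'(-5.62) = -271.30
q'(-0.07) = 1.02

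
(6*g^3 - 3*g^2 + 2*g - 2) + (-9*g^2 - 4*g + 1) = 6*g^3 - 12*g^2 - 2*g - 1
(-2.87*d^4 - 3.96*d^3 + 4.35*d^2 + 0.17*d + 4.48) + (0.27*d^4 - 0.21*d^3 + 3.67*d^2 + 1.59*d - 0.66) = -2.6*d^4 - 4.17*d^3 + 8.02*d^2 + 1.76*d + 3.82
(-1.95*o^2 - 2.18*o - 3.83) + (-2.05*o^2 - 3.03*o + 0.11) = -4.0*o^2 - 5.21*o - 3.72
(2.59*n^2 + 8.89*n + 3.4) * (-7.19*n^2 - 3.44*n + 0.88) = -18.6221*n^4 - 72.8287*n^3 - 52.7484*n^2 - 3.8728*n + 2.992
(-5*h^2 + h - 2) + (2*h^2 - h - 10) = -3*h^2 - 12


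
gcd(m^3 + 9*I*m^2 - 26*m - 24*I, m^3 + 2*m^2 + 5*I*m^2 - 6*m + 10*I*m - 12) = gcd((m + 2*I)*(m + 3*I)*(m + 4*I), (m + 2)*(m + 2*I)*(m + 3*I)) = m^2 + 5*I*m - 6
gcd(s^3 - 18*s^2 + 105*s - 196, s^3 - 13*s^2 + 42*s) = s - 7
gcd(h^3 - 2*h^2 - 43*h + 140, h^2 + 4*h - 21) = h + 7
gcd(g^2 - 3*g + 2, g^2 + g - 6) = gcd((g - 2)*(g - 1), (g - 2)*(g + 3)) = g - 2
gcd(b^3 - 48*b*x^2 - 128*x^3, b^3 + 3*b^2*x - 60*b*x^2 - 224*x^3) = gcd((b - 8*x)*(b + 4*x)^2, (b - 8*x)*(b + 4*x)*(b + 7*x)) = -b^2 + 4*b*x + 32*x^2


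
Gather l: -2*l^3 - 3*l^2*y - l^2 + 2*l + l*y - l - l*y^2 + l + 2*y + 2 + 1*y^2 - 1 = -2*l^3 + l^2*(-3*y - 1) + l*(-y^2 + y + 2) + y^2 + 2*y + 1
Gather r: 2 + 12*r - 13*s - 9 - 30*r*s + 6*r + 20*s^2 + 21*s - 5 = r*(18 - 30*s) + 20*s^2 + 8*s - 12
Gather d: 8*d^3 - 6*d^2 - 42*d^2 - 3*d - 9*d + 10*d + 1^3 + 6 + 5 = 8*d^3 - 48*d^2 - 2*d + 12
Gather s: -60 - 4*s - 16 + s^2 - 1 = s^2 - 4*s - 77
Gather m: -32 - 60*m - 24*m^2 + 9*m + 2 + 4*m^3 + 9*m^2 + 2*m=4*m^3 - 15*m^2 - 49*m - 30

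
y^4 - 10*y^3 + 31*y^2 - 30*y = y*(y - 5)*(y - 3)*(y - 2)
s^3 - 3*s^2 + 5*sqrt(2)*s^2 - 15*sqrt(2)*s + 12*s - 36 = (s - 3)*(s + 2*sqrt(2))*(s + 3*sqrt(2))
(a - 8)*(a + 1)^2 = a^3 - 6*a^2 - 15*a - 8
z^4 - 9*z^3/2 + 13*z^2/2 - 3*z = z*(z - 2)*(z - 3/2)*(z - 1)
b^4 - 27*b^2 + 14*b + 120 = (b - 4)*(b - 3)*(b + 2)*(b + 5)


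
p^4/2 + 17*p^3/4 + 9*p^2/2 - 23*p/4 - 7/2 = (p/2 + 1)*(p - 1)*(p + 1/2)*(p + 7)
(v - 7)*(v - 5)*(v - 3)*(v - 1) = v^4 - 16*v^3 + 86*v^2 - 176*v + 105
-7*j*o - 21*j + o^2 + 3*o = (-7*j + o)*(o + 3)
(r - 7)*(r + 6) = r^2 - r - 42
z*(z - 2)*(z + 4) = z^3 + 2*z^2 - 8*z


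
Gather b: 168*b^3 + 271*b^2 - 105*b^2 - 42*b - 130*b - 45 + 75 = 168*b^3 + 166*b^2 - 172*b + 30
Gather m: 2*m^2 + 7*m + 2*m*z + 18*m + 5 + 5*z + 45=2*m^2 + m*(2*z + 25) + 5*z + 50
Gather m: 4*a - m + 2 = 4*a - m + 2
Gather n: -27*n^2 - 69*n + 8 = -27*n^2 - 69*n + 8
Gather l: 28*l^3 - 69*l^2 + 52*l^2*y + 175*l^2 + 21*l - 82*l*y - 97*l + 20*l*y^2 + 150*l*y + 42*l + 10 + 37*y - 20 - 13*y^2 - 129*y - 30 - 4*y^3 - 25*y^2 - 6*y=28*l^3 + l^2*(52*y + 106) + l*(20*y^2 + 68*y - 34) - 4*y^3 - 38*y^2 - 98*y - 40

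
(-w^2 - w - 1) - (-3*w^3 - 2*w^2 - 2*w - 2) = 3*w^3 + w^2 + w + 1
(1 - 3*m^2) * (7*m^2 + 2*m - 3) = -21*m^4 - 6*m^3 + 16*m^2 + 2*m - 3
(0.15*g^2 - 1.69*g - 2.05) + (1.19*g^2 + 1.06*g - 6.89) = 1.34*g^2 - 0.63*g - 8.94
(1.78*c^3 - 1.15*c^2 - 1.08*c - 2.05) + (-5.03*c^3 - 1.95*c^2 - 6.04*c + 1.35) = -3.25*c^3 - 3.1*c^2 - 7.12*c - 0.7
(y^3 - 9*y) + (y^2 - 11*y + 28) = y^3 + y^2 - 20*y + 28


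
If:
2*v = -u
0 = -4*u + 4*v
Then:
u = 0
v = 0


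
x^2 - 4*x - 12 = (x - 6)*(x + 2)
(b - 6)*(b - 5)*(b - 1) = b^3 - 12*b^2 + 41*b - 30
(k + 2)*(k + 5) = k^2 + 7*k + 10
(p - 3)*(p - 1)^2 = p^3 - 5*p^2 + 7*p - 3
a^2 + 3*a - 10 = (a - 2)*(a + 5)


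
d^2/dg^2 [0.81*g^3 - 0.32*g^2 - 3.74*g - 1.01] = 4.86*g - 0.64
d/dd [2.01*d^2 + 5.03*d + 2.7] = 4.02*d + 5.03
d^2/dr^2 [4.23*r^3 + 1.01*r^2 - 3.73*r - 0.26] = 25.38*r + 2.02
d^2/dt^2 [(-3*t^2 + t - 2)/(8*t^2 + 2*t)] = 2*(14*t^3 - 48*t^2 - 12*t - 1)/(t^3*(64*t^3 + 48*t^2 + 12*t + 1))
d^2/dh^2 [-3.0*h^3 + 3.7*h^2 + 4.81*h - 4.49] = 7.4 - 18.0*h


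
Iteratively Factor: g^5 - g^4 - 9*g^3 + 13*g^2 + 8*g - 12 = (g + 3)*(g^4 - 4*g^3 + 3*g^2 + 4*g - 4) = (g + 1)*(g + 3)*(g^3 - 5*g^2 + 8*g - 4) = (g - 2)*(g + 1)*(g + 3)*(g^2 - 3*g + 2) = (g - 2)*(g - 1)*(g + 1)*(g + 3)*(g - 2)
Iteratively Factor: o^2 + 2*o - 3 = (o - 1)*(o + 3)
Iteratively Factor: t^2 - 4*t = (t - 4)*(t)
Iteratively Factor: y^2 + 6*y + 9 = (y + 3)*(y + 3)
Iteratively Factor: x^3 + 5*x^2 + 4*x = (x + 4)*(x^2 + x) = x*(x + 4)*(x + 1)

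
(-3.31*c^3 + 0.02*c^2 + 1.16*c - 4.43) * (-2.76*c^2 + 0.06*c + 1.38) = 9.1356*c^5 - 0.2538*c^4 - 7.7682*c^3 + 12.324*c^2 + 1.335*c - 6.1134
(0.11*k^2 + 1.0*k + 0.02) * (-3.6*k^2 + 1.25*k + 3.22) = -0.396*k^4 - 3.4625*k^3 + 1.5322*k^2 + 3.245*k + 0.0644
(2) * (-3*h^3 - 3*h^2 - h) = -6*h^3 - 6*h^2 - 2*h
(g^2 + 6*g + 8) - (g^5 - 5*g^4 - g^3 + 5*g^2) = -g^5 + 5*g^4 + g^3 - 4*g^2 + 6*g + 8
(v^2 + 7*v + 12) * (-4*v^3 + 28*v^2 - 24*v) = -4*v^5 + 124*v^3 + 168*v^2 - 288*v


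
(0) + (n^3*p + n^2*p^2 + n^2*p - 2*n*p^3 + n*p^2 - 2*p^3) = n^3*p + n^2*p^2 + n^2*p - 2*n*p^3 + n*p^2 - 2*p^3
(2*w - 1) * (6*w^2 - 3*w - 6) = 12*w^3 - 12*w^2 - 9*w + 6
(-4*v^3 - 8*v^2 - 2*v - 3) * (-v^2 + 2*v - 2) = 4*v^5 - 6*v^3 + 15*v^2 - 2*v + 6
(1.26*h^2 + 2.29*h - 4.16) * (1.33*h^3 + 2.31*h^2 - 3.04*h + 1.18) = 1.6758*h^5 + 5.9563*h^4 - 4.0733*h^3 - 15.0844*h^2 + 15.3486*h - 4.9088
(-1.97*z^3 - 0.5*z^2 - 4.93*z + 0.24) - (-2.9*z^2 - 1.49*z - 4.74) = -1.97*z^3 + 2.4*z^2 - 3.44*z + 4.98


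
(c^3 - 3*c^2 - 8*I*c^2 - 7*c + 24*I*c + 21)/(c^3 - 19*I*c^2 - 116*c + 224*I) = (c^2 - c*(3 + I) + 3*I)/(c^2 - 12*I*c - 32)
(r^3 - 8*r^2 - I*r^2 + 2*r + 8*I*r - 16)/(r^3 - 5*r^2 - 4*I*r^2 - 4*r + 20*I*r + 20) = (r^2 + r*(-8 + I) - 8*I)/(r^2 - r*(5 + 2*I) + 10*I)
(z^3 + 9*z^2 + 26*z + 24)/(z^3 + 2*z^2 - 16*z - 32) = (z + 3)/(z - 4)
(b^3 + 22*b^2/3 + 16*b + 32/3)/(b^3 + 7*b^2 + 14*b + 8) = (b + 4/3)/(b + 1)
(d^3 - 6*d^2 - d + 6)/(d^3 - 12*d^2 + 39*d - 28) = (d^2 - 5*d - 6)/(d^2 - 11*d + 28)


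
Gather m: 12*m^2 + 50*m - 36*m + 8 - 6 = 12*m^2 + 14*m + 2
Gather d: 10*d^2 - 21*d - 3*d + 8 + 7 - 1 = 10*d^2 - 24*d + 14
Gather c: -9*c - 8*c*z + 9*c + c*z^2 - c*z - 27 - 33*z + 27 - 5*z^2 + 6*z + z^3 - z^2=c*(z^2 - 9*z) + z^3 - 6*z^2 - 27*z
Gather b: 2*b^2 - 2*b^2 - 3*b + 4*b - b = 0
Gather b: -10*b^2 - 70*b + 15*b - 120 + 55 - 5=-10*b^2 - 55*b - 70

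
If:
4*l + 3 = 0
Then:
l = -3/4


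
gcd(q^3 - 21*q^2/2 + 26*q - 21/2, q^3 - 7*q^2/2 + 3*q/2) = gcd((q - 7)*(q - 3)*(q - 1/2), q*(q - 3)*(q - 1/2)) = q^2 - 7*q/2 + 3/2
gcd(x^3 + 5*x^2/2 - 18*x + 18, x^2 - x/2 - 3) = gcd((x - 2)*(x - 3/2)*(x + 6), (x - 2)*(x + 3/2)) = x - 2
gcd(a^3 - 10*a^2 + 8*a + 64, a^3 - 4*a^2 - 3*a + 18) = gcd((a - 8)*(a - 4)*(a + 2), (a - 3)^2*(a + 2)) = a + 2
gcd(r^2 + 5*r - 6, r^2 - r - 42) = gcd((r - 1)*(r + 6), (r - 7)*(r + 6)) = r + 6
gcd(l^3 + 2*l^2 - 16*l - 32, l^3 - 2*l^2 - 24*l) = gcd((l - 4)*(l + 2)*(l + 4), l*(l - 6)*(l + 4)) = l + 4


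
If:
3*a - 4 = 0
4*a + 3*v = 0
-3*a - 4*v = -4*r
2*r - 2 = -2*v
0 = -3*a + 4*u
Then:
No Solution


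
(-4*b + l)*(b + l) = -4*b^2 - 3*b*l + l^2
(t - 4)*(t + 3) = t^2 - t - 12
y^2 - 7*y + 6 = (y - 6)*(y - 1)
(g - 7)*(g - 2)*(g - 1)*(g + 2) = g^4 - 8*g^3 + 3*g^2 + 32*g - 28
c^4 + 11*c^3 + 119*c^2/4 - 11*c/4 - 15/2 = (c - 1/2)*(c + 1/2)*(c + 5)*(c + 6)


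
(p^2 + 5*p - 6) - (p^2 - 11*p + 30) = 16*p - 36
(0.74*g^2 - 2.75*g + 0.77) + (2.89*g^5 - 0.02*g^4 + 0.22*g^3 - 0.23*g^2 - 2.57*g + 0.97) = 2.89*g^5 - 0.02*g^4 + 0.22*g^3 + 0.51*g^2 - 5.32*g + 1.74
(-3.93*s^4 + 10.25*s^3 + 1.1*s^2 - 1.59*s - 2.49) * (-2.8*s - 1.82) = 11.004*s^5 - 21.5474*s^4 - 21.735*s^3 + 2.45*s^2 + 9.8658*s + 4.5318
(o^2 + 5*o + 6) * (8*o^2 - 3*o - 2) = 8*o^4 + 37*o^3 + 31*o^2 - 28*o - 12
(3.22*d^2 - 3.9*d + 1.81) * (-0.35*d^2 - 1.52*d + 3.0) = -1.127*d^4 - 3.5294*d^3 + 14.9545*d^2 - 14.4512*d + 5.43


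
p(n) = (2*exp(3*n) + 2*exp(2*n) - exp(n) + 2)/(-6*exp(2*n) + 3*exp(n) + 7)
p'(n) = (12*exp(2*n) - 3*exp(n))*(2*exp(3*n) + 2*exp(2*n) - exp(n) + 2)/(-6*exp(2*n) + 3*exp(n) + 7)^2 + (6*exp(3*n) + 4*exp(2*n) - exp(n))/(-6*exp(2*n) + 3*exp(n) + 7) = (-12*exp(4*n) + 12*exp(3*n) + 42*exp(2*n) + 52*exp(n) - 13)*exp(n)/(36*exp(4*n) - 36*exp(3*n) - 75*exp(2*n) + 42*exp(n) + 49)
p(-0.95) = 0.28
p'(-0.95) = 0.10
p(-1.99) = 0.26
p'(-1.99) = -0.01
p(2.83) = -6.18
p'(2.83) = -5.61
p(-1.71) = 0.26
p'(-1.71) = -0.01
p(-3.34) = 0.28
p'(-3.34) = -0.01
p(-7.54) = 0.29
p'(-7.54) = -0.00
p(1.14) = -1.88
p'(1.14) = -0.38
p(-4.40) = 0.28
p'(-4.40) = -0.00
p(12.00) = -54252.10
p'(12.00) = -54251.60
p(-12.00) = 0.29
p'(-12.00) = 0.00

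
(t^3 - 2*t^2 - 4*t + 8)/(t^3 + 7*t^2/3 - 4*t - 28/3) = 3*(t - 2)/(3*t + 7)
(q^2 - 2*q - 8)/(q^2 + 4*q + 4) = (q - 4)/(q + 2)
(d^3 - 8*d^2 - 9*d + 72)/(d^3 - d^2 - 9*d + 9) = (d - 8)/(d - 1)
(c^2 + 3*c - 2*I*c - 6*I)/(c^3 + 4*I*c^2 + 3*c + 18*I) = (c + 3)/(c^2 + 6*I*c - 9)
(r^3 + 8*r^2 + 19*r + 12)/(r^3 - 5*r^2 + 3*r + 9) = (r^2 + 7*r + 12)/(r^2 - 6*r + 9)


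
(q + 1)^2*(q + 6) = q^3 + 8*q^2 + 13*q + 6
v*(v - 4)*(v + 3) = v^3 - v^2 - 12*v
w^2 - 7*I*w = w*(w - 7*I)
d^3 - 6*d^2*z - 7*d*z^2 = d*(d - 7*z)*(d + z)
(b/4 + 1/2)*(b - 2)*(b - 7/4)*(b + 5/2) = b^4/4 + 3*b^3/16 - 67*b^2/32 - 3*b/4 + 35/8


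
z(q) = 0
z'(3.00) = 0.00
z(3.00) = 0.00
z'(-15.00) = 0.00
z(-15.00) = 0.00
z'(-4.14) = 0.00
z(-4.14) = 0.00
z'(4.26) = 0.00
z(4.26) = 0.00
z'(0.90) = 0.00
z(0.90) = 0.00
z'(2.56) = 0.00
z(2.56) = 0.00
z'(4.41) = 0.00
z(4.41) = 0.00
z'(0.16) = 0.00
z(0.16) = 0.00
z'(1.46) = 0.00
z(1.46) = 0.00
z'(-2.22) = 0.00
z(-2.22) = 0.00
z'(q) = 0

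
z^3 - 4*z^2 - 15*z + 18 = (z - 6)*(z - 1)*(z + 3)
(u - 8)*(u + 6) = u^2 - 2*u - 48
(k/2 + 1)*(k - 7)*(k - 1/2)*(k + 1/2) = k^4/2 - 5*k^3/2 - 57*k^2/8 + 5*k/8 + 7/4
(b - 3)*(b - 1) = b^2 - 4*b + 3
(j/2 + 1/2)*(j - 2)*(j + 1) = j^3/2 - 3*j/2 - 1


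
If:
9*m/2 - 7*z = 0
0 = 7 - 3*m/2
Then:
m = 14/3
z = 3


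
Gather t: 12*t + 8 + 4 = 12*t + 12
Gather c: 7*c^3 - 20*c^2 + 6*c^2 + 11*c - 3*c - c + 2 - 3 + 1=7*c^3 - 14*c^2 + 7*c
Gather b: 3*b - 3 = 3*b - 3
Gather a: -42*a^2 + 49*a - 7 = -42*a^2 + 49*a - 7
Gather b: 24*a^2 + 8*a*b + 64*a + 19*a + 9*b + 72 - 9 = 24*a^2 + 83*a + b*(8*a + 9) + 63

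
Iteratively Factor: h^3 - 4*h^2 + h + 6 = (h + 1)*(h^2 - 5*h + 6) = (h - 2)*(h + 1)*(h - 3)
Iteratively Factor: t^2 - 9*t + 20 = (t - 4)*(t - 5)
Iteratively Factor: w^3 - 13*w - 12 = (w - 4)*(w^2 + 4*w + 3) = (w - 4)*(w + 1)*(w + 3)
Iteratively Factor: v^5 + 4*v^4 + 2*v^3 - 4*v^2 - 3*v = (v)*(v^4 + 4*v^3 + 2*v^2 - 4*v - 3) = v*(v + 1)*(v^3 + 3*v^2 - v - 3) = v*(v - 1)*(v + 1)*(v^2 + 4*v + 3) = v*(v - 1)*(v + 1)^2*(v + 3)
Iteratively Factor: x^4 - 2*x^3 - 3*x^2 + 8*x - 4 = (x - 2)*(x^3 - 3*x + 2) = (x - 2)*(x - 1)*(x^2 + x - 2) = (x - 2)*(x - 1)*(x + 2)*(x - 1)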